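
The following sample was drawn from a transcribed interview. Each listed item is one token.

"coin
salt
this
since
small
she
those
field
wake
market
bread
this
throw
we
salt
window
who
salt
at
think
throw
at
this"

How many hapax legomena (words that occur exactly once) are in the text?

13

Frequencies: salt:3, this:3, throw:2, at:2, coin:1, since:1, small:1, she:1, those:1, field:1, wake:1, market:1, bread:1, we:1, window:1, who:1, think:1
Hapax (freq=1): bread, coin, field, market, she, since, small, think, those, wake, we, who, window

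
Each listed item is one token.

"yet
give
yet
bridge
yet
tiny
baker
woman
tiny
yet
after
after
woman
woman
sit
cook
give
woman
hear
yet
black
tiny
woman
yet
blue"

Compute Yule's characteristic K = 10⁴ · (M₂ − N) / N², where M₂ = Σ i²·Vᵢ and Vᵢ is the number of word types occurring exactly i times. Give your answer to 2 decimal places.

960.00

Frequencies: yet:6, woman:5, tiny:3, give:2, after:2, bridge:1, baker:1, sit:1, cook:1, hear:1, black:1, blue:1
N = 25. Frequency spectrum: V_1=7, V_2=2, V_3=1, V_5=1, V_6=1
M₂ = 1²·7 + 2²·2 + 3²·1 + 5²·1 + 6²·1 = 85
K = 10000 × (85 − 25) / 25² = 960.00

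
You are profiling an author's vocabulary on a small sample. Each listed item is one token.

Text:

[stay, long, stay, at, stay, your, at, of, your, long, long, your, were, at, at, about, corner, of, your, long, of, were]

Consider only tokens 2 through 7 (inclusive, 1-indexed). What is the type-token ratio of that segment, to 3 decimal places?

0.667

Segment tokens 2–7: long, stay, at, stay, your, at
Segment N = 6, segment V = 4.
TTR = 4 / 6 = 0.667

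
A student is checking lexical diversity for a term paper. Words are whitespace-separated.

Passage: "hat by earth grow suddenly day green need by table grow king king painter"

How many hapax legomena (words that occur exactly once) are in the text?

Frequencies: by:2, grow:2, king:2, hat:1, earth:1, suddenly:1, day:1, green:1, need:1, table:1, painter:1
Hapax (freq=1): day, earth, green, hat, need, painter, suddenly, table

8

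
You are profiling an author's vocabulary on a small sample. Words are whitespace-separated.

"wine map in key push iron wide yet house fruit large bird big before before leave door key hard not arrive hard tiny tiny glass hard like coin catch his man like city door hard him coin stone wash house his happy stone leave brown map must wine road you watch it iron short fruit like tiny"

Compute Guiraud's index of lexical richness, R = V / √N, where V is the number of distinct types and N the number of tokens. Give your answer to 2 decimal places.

N = 57, V = 38.
√N = 7.549834
R = 38 / 7.549834 = 5.03

5.03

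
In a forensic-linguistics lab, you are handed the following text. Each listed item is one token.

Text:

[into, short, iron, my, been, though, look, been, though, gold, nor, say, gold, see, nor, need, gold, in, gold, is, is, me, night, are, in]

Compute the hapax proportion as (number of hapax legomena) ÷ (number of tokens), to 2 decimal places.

Frequencies: gold:4, been:2, though:2, nor:2, in:2, is:2, into:1, short:1, iron:1, my:1, look:1, say:1, see:1, need:1, me:1, night:1, are:1
Hapax count = 11; token count = 25.
Ratio = 11 / 25 = 0.44

0.44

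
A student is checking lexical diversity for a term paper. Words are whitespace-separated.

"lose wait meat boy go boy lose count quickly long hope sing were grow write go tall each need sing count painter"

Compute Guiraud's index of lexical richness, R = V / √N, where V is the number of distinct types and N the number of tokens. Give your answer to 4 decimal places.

N = 22, V = 17.
√N = 4.690416
R = 17 / 4.690416 = 3.6244

3.6244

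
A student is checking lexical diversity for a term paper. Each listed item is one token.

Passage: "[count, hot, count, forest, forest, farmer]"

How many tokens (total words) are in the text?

6

Tokens: count, hot, count, forest, forest, farmer
N = 6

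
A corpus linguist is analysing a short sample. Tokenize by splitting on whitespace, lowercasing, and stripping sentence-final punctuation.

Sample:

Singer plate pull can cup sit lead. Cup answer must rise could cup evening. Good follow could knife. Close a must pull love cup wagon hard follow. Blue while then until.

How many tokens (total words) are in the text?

Tokens: singer, plate, pull, can, cup, sit, lead, cup, answer, must, rise, could, cup, evening, good, follow, could, knife, close, a, must, pull, love, cup, wagon, hard, follow, blue, while, then, until
N = 31

31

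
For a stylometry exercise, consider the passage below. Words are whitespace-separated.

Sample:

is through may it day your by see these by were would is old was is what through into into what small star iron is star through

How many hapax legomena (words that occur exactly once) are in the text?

12

Frequencies: is:4, through:3, by:2, what:2, into:2, star:2, may:1, it:1, day:1, your:1, see:1, these:1, were:1, would:1, old:1, was:1, small:1, iron:1
Hapax (freq=1): day, iron, it, may, old, see, small, these, was, were, would, your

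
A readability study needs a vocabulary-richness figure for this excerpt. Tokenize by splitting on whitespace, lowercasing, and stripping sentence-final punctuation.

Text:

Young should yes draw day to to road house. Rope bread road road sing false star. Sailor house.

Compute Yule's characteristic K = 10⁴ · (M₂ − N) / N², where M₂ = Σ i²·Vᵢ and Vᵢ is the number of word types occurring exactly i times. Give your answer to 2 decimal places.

308.64

Frequencies: road:3, to:2, house:2, young:1, should:1, yes:1, draw:1, day:1, rope:1, bread:1, sing:1, false:1, star:1, sailor:1
N = 18. Frequency spectrum: V_1=11, V_2=2, V_3=1
M₂ = 1²·11 + 2²·2 + 3²·1 = 28
K = 10000 × (28 − 18) / 18² = 308.64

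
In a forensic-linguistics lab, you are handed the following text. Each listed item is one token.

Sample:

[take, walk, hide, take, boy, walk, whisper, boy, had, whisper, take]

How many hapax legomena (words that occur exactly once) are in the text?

Frequencies: take:3, walk:2, boy:2, whisper:2, hide:1, had:1
Hapax (freq=1): had, hide

2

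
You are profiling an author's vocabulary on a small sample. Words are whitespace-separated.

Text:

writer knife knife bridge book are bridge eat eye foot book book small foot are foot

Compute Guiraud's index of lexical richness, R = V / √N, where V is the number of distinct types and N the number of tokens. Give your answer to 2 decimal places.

2.25

N = 16, V = 9.
√N = 4.000000
R = 9 / 4.000000 = 2.25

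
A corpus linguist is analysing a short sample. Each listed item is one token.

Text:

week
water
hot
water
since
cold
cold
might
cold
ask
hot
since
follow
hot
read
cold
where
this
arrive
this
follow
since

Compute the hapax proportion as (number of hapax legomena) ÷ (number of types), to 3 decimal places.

0.500

Frequencies: cold:4, hot:3, since:3, water:2, follow:2, this:2, week:1, might:1, ask:1, read:1, where:1, arrive:1
Hapax count = 6; type count = 12.
Ratio = 6 / 12 = 0.500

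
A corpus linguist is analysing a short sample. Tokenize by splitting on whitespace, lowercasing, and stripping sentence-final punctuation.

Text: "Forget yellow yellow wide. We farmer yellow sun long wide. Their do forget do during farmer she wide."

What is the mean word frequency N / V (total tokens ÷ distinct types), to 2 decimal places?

1.64

N = 18 tokens, V = 11 types.
Mean frequency = N / V = 18 / 11 = 1.64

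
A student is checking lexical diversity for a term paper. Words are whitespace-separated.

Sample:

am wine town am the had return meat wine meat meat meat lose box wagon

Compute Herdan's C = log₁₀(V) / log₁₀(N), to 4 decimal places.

0.8503

N = 15, V = 10.
log₁₀(V) = 1.000000, log₁₀(N) = 1.176091
C = 1.000000 / 1.176091 = 0.8503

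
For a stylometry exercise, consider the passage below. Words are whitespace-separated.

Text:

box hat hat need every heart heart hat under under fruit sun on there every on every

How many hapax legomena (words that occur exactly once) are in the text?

5

Frequencies: hat:3, every:3, heart:2, under:2, on:2, box:1, need:1, fruit:1, sun:1, there:1
Hapax (freq=1): box, fruit, need, sun, there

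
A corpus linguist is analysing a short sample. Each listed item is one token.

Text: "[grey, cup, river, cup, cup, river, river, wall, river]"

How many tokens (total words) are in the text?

Tokens: grey, cup, river, cup, cup, river, river, wall, river
N = 9

9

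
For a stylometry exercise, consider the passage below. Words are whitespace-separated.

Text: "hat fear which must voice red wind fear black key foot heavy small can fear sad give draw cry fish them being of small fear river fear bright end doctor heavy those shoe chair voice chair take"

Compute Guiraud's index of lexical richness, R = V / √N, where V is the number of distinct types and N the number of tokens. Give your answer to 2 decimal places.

N = 37, V = 29.
√N = 6.082763
R = 29 / 6.082763 = 4.77

4.77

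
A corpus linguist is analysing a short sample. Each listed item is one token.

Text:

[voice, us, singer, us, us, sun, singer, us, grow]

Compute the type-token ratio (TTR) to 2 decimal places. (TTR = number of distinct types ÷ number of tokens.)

N = 9 tokens, V = 5 types.
TTR = V / N = 5 / 9 = 0.56

0.56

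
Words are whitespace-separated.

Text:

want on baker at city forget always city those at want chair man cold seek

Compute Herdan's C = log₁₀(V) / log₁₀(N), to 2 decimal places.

0.92

N = 15, V = 12.
log₁₀(V) = 1.079181, log₁₀(N) = 1.176091
C = 1.079181 / 1.176091 = 0.92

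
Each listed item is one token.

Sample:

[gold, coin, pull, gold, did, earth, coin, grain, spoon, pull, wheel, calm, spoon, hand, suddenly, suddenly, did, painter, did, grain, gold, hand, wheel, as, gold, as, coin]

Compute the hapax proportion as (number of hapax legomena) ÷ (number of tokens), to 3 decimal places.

0.111

Frequencies: gold:4, coin:3, did:3, pull:2, grain:2, spoon:2, wheel:2, hand:2, suddenly:2, as:2, earth:1, calm:1, painter:1
Hapax count = 3; token count = 27.
Ratio = 3 / 27 = 0.111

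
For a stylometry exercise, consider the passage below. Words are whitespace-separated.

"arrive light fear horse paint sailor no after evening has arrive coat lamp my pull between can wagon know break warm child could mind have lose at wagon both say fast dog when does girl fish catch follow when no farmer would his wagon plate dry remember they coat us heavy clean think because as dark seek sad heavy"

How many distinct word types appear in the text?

Distinct types: {after, arrive, as, at, because, between, both, break, can, catch, child, clean, coat, could, dark, does, dog, dry, evening, farmer, fast, fear, fish, follow, girl, has, have, heavy, his, horse, know, lamp, light, lose, mind, my, no, paint, plate, pull, remember, sad, sailor, say, seek, they, think, us, wagon, warm, when, would}
V = 52

52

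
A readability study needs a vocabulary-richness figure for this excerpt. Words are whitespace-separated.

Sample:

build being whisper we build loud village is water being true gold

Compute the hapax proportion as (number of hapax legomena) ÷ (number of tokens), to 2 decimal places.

Frequencies: build:2, being:2, whisper:1, we:1, loud:1, village:1, is:1, water:1, true:1, gold:1
Hapax count = 8; token count = 12.
Ratio = 8 / 12 = 0.67

0.67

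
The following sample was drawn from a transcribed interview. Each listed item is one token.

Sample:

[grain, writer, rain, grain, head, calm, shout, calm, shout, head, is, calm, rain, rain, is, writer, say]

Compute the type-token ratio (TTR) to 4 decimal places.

0.4706

N = 17 tokens, V = 8 types.
TTR = V / N = 8 / 17 = 0.4706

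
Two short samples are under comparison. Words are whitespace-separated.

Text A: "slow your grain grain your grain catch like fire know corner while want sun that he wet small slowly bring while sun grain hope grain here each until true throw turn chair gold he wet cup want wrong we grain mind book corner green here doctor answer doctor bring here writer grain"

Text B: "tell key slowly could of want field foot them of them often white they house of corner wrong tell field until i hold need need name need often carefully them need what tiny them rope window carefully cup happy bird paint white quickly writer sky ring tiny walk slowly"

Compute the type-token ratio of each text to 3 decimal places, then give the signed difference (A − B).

-0.021

TTR(A) = 35/52 = 0.673
TTR(B) = 34/49 = 0.694
Difference = 0.673 − 0.694 = -0.021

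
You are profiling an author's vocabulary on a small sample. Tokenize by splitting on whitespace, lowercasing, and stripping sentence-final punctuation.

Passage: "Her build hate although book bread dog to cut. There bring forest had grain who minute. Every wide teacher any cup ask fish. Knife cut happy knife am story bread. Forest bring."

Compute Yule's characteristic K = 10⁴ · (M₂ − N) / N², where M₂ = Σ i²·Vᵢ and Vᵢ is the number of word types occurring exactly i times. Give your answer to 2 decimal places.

97.66

Frequencies: bread:2, cut:2, bring:2, forest:2, knife:2, her:1, build:1, hate:1, although:1, book:1, dog:1, to:1, there:1, had:1, grain:1, who:1, minute:1, every:1, wide:1, teacher:1, … (7 more, each freq 1)
N = 32. Frequency spectrum: V_1=22, V_2=5
M₂ = 1²·22 + 2²·5 = 42
K = 10000 × (42 − 32) / 32² = 97.66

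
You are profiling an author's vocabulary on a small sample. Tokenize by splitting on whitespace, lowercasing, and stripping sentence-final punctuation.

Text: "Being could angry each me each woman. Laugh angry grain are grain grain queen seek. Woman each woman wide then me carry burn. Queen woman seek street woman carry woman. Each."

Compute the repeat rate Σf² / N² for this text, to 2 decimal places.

0.09

Frequencies: woman:6, each:4, grain:3, angry:2, me:2, queen:2, seek:2, carry:2, being:1, could:1, laugh:1, are:1, wide:1, then:1, burn:1, street:1
Σf² = 89; N² = 961
Repeat rate = 89 / 961 = 0.09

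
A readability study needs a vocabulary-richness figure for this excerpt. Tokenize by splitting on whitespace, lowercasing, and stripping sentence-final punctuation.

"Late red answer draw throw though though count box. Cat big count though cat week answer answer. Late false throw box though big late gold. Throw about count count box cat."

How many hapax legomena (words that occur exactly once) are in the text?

Frequencies: though:4, count:4, late:3, answer:3, throw:3, box:3, cat:3, big:2, red:1, draw:1, week:1, false:1, gold:1, about:1
Hapax (freq=1): about, draw, false, gold, red, week

6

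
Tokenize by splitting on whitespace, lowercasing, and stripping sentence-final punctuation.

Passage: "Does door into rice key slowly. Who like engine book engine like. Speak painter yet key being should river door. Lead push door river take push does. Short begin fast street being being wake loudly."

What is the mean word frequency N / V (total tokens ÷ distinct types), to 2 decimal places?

1.40

N = 35 tokens, V = 25 types.
Mean frequency = N / V = 35 / 25 = 1.40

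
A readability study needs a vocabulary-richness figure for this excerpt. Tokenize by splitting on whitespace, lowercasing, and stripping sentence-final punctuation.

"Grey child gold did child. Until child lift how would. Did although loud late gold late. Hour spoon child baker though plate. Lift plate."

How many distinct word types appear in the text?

16

Distinct types: {although, baker, child, did, gold, grey, hour, how, late, lift, loud, plate, spoon, though, until, would}
V = 16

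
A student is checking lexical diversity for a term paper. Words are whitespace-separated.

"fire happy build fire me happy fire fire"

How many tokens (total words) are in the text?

8

Tokens: fire, happy, build, fire, me, happy, fire, fire
N = 8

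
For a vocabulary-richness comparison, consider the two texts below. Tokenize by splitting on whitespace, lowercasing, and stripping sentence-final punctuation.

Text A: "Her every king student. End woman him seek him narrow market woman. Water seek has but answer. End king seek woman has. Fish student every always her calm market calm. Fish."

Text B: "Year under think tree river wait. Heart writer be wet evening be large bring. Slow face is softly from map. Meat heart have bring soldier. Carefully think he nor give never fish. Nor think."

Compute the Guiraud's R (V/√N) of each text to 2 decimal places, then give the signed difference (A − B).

A: V=17, N=31, R=3.05
B: V=28, N=34, R=4.80
Difference = 3.05 − 4.80 = -1.75

-1.75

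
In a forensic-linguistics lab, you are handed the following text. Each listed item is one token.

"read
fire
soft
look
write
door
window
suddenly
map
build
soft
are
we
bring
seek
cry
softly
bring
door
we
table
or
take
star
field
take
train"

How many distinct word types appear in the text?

22

Distinct types: {are, bring, build, cry, door, field, fire, look, map, or, read, seek, soft, softly, star, suddenly, table, take, train, we, window, write}
V = 22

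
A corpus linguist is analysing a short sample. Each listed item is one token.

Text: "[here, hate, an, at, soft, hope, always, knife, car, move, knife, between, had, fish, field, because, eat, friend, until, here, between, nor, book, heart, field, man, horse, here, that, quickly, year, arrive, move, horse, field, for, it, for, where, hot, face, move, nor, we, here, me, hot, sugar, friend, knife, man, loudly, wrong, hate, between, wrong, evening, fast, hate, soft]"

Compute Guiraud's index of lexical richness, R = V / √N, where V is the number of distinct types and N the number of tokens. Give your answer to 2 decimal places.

5.03

N = 60, V = 39.
√N = 7.745967
R = 39 / 7.745967 = 5.03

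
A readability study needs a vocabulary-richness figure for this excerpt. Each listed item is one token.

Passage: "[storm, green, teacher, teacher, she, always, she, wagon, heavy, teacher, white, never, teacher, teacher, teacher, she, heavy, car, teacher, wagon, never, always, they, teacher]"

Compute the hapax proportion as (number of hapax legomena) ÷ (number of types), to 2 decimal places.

0.45

Frequencies: teacher:8, she:3, always:2, wagon:2, heavy:2, never:2, storm:1, green:1, white:1, car:1, they:1
Hapax count = 5; type count = 11.
Ratio = 5 / 11 = 0.45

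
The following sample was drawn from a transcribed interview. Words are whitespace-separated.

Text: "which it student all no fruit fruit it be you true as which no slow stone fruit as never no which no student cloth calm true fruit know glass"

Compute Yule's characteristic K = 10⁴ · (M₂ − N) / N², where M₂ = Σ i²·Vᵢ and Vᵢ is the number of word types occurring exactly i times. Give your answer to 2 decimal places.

Frequencies: no:4, fruit:4, which:3, it:2, student:2, true:2, as:2, all:1, be:1, you:1, slow:1, stone:1, never:1, cloth:1, calm:1, know:1, glass:1
N = 29. Frequency spectrum: V_1=10, V_2=4, V_3=1, V_4=2
M₂ = 1²·10 + 2²·4 + 3²·1 + 4²·2 = 67
K = 10000 × (67 − 29) / 29² = 451.84

451.84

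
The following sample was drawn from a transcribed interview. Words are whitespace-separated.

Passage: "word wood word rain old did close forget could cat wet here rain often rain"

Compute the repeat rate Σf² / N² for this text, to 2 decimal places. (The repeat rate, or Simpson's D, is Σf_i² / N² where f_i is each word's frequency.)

0.10

Frequencies: rain:3, word:2, wood:1, old:1, did:1, close:1, forget:1, could:1, cat:1, wet:1, here:1, often:1
Σf² = 23; N² = 225
Repeat rate = 23 / 225 = 0.10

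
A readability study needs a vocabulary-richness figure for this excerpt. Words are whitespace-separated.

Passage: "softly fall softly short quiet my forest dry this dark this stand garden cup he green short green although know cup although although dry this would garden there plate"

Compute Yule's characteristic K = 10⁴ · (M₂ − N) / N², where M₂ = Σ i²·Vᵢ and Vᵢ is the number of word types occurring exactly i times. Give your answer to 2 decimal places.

285.37

Frequencies: this:3, although:3, softly:2, short:2, dry:2, garden:2, cup:2, green:2, fall:1, quiet:1, my:1, forest:1, dark:1, stand:1, he:1, know:1, would:1, there:1, plate:1
N = 29. Frequency spectrum: V_1=11, V_2=6, V_3=2
M₂ = 1²·11 + 2²·6 + 3²·2 = 53
K = 10000 × (53 − 29) / 29² = 285.37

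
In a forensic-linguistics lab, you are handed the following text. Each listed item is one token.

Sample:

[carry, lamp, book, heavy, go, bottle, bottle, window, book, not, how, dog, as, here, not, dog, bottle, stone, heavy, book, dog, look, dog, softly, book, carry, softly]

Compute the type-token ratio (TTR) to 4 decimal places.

N = 27 tokens, V = 15 types.
TTR = V / N = 15 / 27 = 0.5556

0.5556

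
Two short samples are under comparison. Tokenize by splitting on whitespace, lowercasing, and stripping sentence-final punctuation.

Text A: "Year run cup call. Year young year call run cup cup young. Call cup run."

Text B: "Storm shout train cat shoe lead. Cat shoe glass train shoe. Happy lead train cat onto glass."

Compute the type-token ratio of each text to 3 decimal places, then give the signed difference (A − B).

-0.196

TTR(A) = 5/15 = 0.333
TTR(B) = 9/17 = 0.529
Difference = 0.333 − 0.529 = -0.196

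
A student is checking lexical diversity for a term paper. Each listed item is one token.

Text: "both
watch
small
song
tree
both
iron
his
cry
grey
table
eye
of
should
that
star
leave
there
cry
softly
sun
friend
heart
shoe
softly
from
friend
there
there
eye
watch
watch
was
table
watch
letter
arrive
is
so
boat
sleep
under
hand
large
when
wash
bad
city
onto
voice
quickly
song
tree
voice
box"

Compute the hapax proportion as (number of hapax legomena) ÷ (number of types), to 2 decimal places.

0.73

Frequencies: watch:4, there:3, both:2, song:2, tree:2, cry:2, table:2, eye:2, softly:2, friend:2, voice:2, small:1, iron:1, his:1, grey:1, of:1, should:1, that:1, star:1, leave:1, … (21 more, each freq 1)
Hapax count = 30; type count = 41.
Ratio = 30 / 41 = 0.73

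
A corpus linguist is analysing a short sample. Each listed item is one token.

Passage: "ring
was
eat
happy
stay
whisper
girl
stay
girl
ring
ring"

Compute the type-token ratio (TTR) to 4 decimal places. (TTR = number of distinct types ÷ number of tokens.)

N = 11 tokens, V = 7 types.
TTR = V / N = 7 / 11 = 0.6364

0.6364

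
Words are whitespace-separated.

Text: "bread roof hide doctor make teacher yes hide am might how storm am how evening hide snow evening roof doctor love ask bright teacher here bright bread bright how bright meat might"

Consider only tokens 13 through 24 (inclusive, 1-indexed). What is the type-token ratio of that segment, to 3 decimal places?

0.917

Segment tokens 13–24: am, how, evening, hide, snow, evening, roof, doctor, love, ask, bright, teacher
Segment N = 12, segment V = 11.
TTR = 11 / 12 = 0.917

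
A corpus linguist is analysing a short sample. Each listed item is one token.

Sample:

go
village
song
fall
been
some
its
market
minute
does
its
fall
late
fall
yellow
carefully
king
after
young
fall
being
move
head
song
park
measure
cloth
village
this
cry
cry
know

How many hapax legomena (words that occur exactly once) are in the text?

20

Frequencies: fall:4, village:2, song:2, its:2, cry:2, go:1, been:1, some:1, market:1, minute:1, does:1, late:1, yellow:1, carefully:1, king:1, after:1, young:1, being:1, move:1, head:1, … (5 more, each freq 1)
Hapax (freq=1): after, been, being, carefully, cloth, does, go, head, king, know, late, market, measure, minute, move, park, some, this, yellow, young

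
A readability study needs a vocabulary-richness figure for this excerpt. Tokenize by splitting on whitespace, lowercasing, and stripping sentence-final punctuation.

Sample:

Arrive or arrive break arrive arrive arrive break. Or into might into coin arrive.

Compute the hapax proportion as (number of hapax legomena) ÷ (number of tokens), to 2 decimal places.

Frequencies: arrive:6, or:2, break:2, into:2, might:1, coin:1
Hapax count = 2; token count = 14.
Ratio = 2 / 14 = 0.14

0.14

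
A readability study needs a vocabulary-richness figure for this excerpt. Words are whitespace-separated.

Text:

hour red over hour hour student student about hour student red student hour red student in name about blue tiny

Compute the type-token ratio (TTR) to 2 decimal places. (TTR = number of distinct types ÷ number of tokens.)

N = 20 tokens, V = 9 types.
TTR = V / N = 9 / 20 = 0.45

0.45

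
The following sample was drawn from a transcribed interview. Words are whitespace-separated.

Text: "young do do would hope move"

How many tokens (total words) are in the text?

6

Tokens: young, do, do, would, hope, move
N = 6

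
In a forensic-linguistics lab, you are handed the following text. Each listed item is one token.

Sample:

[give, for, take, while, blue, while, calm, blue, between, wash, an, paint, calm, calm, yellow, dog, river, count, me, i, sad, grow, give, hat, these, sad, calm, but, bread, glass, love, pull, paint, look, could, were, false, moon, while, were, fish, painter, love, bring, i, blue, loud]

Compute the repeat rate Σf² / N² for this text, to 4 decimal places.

Frequencies: calm:4, while:3, blue:3, give:2, paint:2, i:2, sad:2, love:2, were:2, for:1, take:1, between:1, wash:1, an:1, yellow:1, dog:1, river:1, count:1, me:1, grow:1, … (14 more, each freq 1)
Σf² = 83; N² = 2209
Repeat rate = 83 / 2209 = 0.0376

0.0376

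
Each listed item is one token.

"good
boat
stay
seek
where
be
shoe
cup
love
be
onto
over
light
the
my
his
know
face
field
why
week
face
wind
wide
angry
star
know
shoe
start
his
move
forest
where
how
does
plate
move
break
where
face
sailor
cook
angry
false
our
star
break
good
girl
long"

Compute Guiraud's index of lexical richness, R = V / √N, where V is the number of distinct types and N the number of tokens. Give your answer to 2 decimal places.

N = 50, V = 37.
√N = 7.071068
R = 37 / 7.071068 = 5.23

5.23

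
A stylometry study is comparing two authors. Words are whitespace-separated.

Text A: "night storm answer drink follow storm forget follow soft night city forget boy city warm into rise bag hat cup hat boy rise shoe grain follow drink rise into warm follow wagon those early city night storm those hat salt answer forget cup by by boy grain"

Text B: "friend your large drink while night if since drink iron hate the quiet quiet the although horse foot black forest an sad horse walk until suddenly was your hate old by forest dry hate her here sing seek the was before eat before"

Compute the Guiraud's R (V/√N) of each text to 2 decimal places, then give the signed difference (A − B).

-1.67

A: V=22, N=47, R=3.21
B: V=32, N=43, R=4.88
Difference = 3.21 − 4.88 = -1.67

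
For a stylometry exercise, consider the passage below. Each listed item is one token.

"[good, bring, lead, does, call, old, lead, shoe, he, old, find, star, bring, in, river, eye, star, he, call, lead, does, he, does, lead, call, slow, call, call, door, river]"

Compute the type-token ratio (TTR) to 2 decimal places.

0.50

N = 30 tokens, V = 15 types.
TTR = V / N = 15 / 30 = 0.50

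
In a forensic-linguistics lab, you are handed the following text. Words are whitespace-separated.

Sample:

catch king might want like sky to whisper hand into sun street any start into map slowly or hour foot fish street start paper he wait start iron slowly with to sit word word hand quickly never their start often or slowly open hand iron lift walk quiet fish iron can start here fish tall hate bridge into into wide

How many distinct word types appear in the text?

41

Distinct types: {any, bridge, can, catch, fish, foot, hand, hate, he, here, hour, into, iron, king, lift, like, map, might, never, often, open, or, paper, quickly, quiet, sit, sky, slowly, start, street, sun, tall, their, to, wait, walk, want, whisper, wide, with, word}
V = 41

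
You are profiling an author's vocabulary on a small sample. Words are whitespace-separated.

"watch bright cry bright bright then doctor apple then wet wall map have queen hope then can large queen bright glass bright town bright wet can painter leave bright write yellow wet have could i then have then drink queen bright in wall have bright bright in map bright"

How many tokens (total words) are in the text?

Tokens: watch, bright, cry, bright, bright, then, doctor, apple, then, wet, wall, map, have, queen, hope, then, can, large, queen, bright, glass, bright, town, bright, wet, can, painter, leave, bright, write, yellow, wet, have, could, i, then, have, then, drink, queen, bright, in, wall, have, bright, bright, in, map, bright
N = 49

49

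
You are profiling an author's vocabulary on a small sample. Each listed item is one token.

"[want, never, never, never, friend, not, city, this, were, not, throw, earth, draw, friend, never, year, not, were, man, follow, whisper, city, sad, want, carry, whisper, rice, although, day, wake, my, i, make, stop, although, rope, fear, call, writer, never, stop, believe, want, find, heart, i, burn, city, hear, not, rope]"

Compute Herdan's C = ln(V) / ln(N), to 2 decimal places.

0.89

N = 51, V = 33.
ln(V) = 3.496508, ln(N) = 3.931826
C = 3.496508 / 3.931826 = 0.89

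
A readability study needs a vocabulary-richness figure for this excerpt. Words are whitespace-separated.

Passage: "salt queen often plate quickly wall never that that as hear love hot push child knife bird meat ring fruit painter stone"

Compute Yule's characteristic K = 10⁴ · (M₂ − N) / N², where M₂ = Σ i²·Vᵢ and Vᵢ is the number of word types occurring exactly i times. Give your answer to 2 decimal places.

41.32

Frequencies: that:2, salt:1, queen:1, often:1, plate:1, quickly:1, wall:1, never:1, as:1, hear:1, love:1, hot:1, push:1, child:1, knife:1, bird:1, meat:1, ring:1, fruit:1, painter:1, … (1 more, each freq 1)
N = 22. Frequency spectrum: V_1=20, V_2=1
M₂ = 1²·20 + 2²·1 = 24
K = 10000 × (24 − 22) / 22² = 41.32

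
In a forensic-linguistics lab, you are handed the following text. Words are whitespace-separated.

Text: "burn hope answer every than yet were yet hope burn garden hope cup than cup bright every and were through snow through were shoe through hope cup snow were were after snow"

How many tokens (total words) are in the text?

Tokens: burn, hope, answer, every, than, yet, were, yet, hope, burn, garden, hope, cup, than, cup, bright, every, and, were, through, snow, through, were, shoe, through, hope, cup, snow, were, were, after, snow
N = 32

32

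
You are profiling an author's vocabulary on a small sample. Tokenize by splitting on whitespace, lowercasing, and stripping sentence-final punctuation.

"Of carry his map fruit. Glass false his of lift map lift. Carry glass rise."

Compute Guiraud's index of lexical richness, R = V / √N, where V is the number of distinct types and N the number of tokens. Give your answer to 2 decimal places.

N = 15, V = 9.
√N = 3.872983
R = 9 / 3.872983 = 2.32

2.32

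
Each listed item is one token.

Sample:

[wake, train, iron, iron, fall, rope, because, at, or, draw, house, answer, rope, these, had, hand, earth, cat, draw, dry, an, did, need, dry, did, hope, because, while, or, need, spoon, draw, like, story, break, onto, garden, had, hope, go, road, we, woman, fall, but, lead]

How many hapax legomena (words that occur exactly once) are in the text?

Frequencies: draw:3, iron:2, fall:2, rope:2, because:2, or:2, had:2, dry:2, did:2, need:2, hope:2, wake:1, train:1, at:1, house:1, answer:1, these:1, hand:1, earth:1, cat:1, … (14 more, each freq 1)
Hapax (freq=1): an, answer, at, break, but, cat, earth, garden, go, hand, house, lead, like, onto, road, spoon, story, these, train, wake, we, while, woman

23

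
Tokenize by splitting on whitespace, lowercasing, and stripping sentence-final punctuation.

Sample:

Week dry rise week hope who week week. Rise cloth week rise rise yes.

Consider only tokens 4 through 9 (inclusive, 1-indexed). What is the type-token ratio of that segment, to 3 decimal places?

Segment tokens 4–9: week, hope, who, week, week, rise
Segment N = 6, segment V = 4.
TTR = 4 / 6 = 0.667

0.667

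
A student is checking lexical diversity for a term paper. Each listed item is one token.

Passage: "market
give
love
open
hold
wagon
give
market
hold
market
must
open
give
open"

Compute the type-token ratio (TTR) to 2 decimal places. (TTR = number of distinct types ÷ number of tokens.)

0.50

N = 14 tokens, V = 7 types.
TTR = V / N = 7 / 14 = 0.50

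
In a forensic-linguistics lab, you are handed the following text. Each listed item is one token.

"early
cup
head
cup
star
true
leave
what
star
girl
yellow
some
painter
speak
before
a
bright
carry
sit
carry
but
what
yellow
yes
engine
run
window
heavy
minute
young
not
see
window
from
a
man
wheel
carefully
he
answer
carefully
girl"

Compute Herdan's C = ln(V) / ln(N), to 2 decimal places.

0.94

N = 42, V = 33.
ln(V) = 3.496508, ln(N) = 3.737670
C = 3.496508 / 3.737670 = 0.94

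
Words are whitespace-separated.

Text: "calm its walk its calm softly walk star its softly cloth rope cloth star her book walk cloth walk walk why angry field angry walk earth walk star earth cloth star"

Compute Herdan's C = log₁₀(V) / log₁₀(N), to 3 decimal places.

N = 31, V = 13.
log₁₀(V) = 1.113943, log₁₀(N) = 1.491362
C = 1.113943 / 1.491362 = 0.747

0.747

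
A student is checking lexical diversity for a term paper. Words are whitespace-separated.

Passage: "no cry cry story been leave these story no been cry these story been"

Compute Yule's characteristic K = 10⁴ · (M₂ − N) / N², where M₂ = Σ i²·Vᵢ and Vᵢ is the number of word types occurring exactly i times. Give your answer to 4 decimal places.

Frequencies: cry:3, story:3, been:3, no:2, these:2, leave:1
N = 14. Frequency spectrum: V_1=1, V_2=2, V_3=3
M₂ = 1²·1 + 2²·2 + 3²·3 = 36
K = 10000 × (36 − 14) / 14² = 1122.4490

1122.4490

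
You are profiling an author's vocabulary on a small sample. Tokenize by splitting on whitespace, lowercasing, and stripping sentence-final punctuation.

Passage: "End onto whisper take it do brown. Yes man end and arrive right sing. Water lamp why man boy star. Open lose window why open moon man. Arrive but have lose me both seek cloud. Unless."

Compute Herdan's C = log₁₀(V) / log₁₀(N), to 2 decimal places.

N = 36, V = 29.
log₁₀(V) = 1.462398, log₁₀(N) = 1.556303
C = 1.462398 / 1.556303 = 0.94

0.94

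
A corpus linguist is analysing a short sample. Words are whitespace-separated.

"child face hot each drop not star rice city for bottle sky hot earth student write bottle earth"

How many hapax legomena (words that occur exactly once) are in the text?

12

Frequencies: hot:2, bottle:2, earth:2, child:1, face:1, each:1, drop:1, not:1, star:1, rice:1, city:1, for:1, sky:1, student:1, write:1
Hapax (freq=1): child, city, drop, each, face, for, not, rice, sky, star, student, write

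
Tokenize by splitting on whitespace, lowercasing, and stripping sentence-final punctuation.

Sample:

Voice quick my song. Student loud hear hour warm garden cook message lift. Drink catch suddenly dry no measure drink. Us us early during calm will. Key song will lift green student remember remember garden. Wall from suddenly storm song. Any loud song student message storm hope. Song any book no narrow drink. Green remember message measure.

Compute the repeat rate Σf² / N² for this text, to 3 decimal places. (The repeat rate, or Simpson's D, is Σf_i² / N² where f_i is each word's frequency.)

Frequencies: song:5, student:3, message:3, drink:3, remember:3, loud:2, garden:2, lift:2, suddenly:2, no:2, measure:2, us:2, will:2, green:2, storm:2, any:2, voice:1, quick:1, my:1, hear:1, … (14 more, each freq 1)
Σf² = 123; N² = 3249
Repeat rate = 123 / 3249 = 0.038

0.038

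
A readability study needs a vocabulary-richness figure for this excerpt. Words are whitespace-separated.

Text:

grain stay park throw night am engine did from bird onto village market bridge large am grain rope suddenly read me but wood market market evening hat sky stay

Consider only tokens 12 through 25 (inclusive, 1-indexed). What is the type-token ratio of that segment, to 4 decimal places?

0.8571

Segment tokens 12–25: village, market, bridge, large, am, grain, rope, suddenly, read, me, but, wood, market, market
Segment N = 14, segment V = 12.
TTR = 12 / 14 = 0.8571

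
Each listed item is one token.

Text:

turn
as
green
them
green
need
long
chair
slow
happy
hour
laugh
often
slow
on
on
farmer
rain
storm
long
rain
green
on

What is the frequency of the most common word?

3

Frequencies: green:3, on:3, long:2, slow:2, rain:2, turn:1, as:1, them:1, need:1, chair:1, happy:1, hour:1, laugh:1, often:1, farmer:1, storm:1
Most common: 'green' with frequency 3.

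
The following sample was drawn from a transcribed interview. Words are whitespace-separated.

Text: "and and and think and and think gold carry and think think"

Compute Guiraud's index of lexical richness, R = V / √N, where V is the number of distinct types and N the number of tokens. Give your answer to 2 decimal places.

N = 12, V = 4.
√N = 3.464102
R = 4 / 3.464102 = 1.15

1.15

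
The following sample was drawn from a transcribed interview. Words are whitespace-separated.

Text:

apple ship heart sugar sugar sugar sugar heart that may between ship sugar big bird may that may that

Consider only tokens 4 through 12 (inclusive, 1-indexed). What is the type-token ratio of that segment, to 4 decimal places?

0.6667

Segment tokens 4–12: sugar, sugar, sugar, sugar, heart, that, may, between, ship
Segment N = 9, segment V = 6.
TTR = 6 / 9 = 0.6667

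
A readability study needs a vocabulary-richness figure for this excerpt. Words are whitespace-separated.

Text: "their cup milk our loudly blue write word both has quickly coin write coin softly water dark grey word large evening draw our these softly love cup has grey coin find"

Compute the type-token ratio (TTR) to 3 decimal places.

0.710

N = 31 tokens, V = 22 types.
TTR = V / N = 22 / 31 = 0.710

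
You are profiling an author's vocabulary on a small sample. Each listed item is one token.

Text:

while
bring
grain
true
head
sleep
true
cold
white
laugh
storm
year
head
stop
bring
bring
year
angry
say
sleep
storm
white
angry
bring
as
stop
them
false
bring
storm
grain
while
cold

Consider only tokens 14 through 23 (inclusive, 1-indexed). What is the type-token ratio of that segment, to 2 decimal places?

0.80

Segment tokens 14–23: stop, bring, bring, year, angry, say, sleep, storm, white, angry
Segment N = 10, segment V = 8.
TTR = 8 / 10 = 0.80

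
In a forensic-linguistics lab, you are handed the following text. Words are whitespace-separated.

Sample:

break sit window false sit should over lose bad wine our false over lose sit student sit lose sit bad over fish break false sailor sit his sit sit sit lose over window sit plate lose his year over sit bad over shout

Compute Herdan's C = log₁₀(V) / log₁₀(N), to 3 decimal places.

0.753

N = 43, V = 17.
log₁₀(V) = 1.230449, log₁₀(N) = 1.633468
C = 1.230449 / 1.633468 = 0.753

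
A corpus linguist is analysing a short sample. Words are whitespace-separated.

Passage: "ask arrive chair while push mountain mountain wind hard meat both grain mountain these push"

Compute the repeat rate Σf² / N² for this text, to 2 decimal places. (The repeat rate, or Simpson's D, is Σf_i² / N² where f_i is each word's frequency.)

0.10

Frequencies: mountain:3, push:2, ask:1, arrive:1, chair:1, while:1, wind:1, hard:1, meat:1, both:1, grain:1, these:1
Σf² = 23; N² = 225
Repeat rate = 23 / 225 = 0.10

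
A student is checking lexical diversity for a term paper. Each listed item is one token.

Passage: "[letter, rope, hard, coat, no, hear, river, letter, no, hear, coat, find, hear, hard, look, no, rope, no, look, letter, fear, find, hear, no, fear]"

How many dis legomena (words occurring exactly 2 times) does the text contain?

6

Frequencies: no:5, hear:4, letter:3, rope:2, hard:2, coat:2, find:2, look:2, fear:2, river:1
Words with frequency 2: coat, fear, find, hard, look, rope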